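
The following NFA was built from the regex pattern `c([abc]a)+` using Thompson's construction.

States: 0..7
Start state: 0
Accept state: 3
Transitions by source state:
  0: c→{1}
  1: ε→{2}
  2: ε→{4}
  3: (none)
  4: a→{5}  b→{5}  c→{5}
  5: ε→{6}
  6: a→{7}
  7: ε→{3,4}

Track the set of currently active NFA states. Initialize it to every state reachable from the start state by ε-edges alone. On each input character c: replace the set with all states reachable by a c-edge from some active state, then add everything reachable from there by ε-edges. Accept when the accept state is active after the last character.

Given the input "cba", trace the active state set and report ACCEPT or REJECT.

start: ε-closure({0}) = {0}
'c' @ 1: {1,2,4}
'b' @ 2: {5,6}
'a' @ 3: {3,4,7}  ✓accept
final: {3,4,7}; accept 3 in set

Answer: ACCEPT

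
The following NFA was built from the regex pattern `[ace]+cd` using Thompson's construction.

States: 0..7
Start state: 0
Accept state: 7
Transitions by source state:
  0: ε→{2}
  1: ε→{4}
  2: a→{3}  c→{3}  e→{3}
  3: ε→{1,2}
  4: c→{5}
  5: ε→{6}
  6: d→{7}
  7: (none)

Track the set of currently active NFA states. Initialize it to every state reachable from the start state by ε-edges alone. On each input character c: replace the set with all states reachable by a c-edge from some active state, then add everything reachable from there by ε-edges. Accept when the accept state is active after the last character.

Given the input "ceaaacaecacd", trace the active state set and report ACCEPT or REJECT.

Answer: ACCEPT

Trace:
initial (ε-close {0}): {0,2}
'c' @ 1: {1,2,3,4}
'e' @ 2: {1,2,3,4}
'a' @ 3: {1,2,3,4}
'a' @ 4: {1,2,3,4}
'a' @ 5: {1,2,3,4}
'c' @ 6: {1,2,3,4,5,6}
'a' @ 7: {1,2,3,4}
'e' @ 8: {1,2,3,4}
'c' @ 9: {1,2,3,4,5,6}
'a' @ 10: {1,2,3,4}
'c' @ 11: {1,2,3,4,5,6}
'd' @ 12: {7}  [accepting]
after full input: {7}  (accept=7 in)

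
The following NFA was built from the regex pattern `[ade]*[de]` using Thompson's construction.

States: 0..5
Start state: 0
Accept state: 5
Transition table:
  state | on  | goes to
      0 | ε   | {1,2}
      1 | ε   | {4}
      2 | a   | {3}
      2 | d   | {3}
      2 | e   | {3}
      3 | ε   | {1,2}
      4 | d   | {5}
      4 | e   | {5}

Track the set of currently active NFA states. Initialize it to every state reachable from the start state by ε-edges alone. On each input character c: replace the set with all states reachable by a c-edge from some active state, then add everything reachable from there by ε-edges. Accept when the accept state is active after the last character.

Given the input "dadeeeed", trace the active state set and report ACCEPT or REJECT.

initial (ε-close {0}): {0,1,2,4}
'd' @ 1: {1,2,3,4,5}  ✓accept
'a' @ 2: {1,2,3,4}
'd' @ 3: {1,2,3,4,5}  ✓accept
'e' @ 4: {1,2,3,4,5}  ✓accept
'e' @ 5: {1,2,3,4,5}  ✓accept
'e' @ 6: {1,2,3,4,5}  ✓accept
'e' @ 7: {1,2,3,4,5}  ✓accept
'd' @ 8: {1,2,3,4,5}  ✓accept
after full input: {1,2,3,4,5}  (accept=5 in)

Answer: ACCEPT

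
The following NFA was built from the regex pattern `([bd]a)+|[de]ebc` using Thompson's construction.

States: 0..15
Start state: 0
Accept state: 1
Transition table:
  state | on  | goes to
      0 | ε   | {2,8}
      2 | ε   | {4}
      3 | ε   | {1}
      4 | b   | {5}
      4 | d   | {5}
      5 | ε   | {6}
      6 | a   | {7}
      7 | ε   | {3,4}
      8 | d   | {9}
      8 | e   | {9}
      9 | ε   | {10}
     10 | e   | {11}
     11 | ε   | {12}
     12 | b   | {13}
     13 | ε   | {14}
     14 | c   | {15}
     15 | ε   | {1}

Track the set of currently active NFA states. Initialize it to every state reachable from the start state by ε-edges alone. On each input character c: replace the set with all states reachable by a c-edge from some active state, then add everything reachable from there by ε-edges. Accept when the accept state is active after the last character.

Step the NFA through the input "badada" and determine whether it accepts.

Answer: ACCEPT

Trace:
S₀ = ε-closure({0}) = {0,2,4,8}
'b' @ 1: {5,6}
'a' @ 2: {1,3,4,7}  [accepting]
'd' @ 3: {5,6}
'a' @ 4: {1,3,4,7}  [accepting]
'd' @ 5: {5,6}
'a' @ 6: {1,3,4,7}  [accepting]
final: {1,3,4,7}; accept 1 in set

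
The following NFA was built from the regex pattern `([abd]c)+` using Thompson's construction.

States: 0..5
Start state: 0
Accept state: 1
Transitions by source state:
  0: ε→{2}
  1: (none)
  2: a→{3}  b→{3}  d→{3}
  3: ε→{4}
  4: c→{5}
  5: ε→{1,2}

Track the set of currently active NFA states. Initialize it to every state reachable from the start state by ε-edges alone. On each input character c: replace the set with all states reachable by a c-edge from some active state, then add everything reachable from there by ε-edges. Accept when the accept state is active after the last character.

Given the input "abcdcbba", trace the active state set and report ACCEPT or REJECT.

Answer: REJECT

Steps:
initial (ε-close {0}): {0,2}
'a' @ 1: {3,4}
'b' @ 2: {}  — dead — no transitions
rest 'cdcbba' ignored (set empty)
final: {}; accept 1 not in set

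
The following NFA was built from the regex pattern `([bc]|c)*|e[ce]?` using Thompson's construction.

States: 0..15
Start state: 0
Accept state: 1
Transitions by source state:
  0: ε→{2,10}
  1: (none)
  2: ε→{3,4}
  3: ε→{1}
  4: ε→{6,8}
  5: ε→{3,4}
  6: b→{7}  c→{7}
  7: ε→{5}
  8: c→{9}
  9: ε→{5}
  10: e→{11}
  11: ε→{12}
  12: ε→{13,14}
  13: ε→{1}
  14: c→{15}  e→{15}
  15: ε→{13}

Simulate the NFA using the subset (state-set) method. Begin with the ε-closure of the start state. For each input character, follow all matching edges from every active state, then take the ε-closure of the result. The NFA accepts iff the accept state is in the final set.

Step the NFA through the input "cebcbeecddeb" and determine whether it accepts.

start: ε-closure({0}) = {0,1,2,3,4,6,8,10}
'c' @ 1: {1,3,4,5,6,7,8,9}  (accept∈set)
'e' @ 2: {}  — state set empty
rest 'bcbeecddeb' ignored (set empty)
final: {}; accept 1 not in set

Answer: REJECT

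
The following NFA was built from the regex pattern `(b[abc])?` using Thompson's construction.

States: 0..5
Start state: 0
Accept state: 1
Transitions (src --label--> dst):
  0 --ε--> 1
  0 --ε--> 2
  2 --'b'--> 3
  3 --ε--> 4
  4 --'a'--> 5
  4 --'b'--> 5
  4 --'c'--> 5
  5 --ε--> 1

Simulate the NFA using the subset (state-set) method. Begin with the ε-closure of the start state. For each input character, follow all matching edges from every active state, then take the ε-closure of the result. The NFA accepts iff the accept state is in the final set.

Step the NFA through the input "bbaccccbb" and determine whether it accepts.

Answer: REJECT

Trace:
S₀ = ε-closure({0}) = {0,1,2}
'b' @ 1: {3,4}
'b' @ 2: {1,5}  (accept∈set)
'a' @ 3: {}  — state set empty
rest 'ccccbb' ignored (set empty)
final: {}; accept 1 not in set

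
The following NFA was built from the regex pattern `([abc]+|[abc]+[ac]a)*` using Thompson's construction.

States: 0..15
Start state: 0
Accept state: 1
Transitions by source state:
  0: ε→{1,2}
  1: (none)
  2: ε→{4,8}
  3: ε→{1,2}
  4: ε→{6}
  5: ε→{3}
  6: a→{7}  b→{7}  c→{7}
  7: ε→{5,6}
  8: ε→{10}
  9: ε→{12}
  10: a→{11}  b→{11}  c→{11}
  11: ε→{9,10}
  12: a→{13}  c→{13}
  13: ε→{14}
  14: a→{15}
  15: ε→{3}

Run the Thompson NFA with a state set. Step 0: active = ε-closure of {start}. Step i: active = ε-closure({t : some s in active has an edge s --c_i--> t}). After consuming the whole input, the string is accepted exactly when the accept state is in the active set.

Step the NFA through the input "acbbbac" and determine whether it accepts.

Answer: ACCEPT

Steps:
initial (ε-close {0}): {0,1,2,4,6,8,10}
'a' @ 1: {1,2,3,4,5,6,7,8,9,10,11,12}  [accepting]
'c' @ 2: {1,2,3,4,5,6,7,8,9,10,11,12,13,14}  [accepting]
'b' @ 3: {1,2,3,4,5,6,7,8,9,10,11,12}  [accepting]
'b' @ 4: {1,2,3,4,5,6,7,8,9,10,11,12}  [accepting]
'b' @ 5: {1,2,3,4,5,6,7,8,9,10,11,12}  [accepting]
'a' @ 6: {1,2,3,4,5,6,7,8,9,10,11,12,13,14}  [accepting]
'c' @ 7: {1,2,3,4,5,6,7,8,9,10,11,12,13,14}  [accepting]
end set {1,2,3,4,5,6,7,8,9,10,11,12,13,14} — state 1 in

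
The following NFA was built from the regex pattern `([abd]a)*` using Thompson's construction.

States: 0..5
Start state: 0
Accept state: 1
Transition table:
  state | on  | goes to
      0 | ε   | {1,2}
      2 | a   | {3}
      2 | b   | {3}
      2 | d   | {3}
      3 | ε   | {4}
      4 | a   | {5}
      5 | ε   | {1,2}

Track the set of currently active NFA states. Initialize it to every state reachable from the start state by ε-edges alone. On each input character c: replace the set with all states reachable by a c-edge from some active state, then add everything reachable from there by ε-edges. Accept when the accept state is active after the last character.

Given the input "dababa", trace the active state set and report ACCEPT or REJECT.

start: ε-closure({0}) = {0,1,2}
'd' @ 1: {3,4}
'a' @ 2: {1,2,5}  [accepting]
'b' @ 3: {3,4}
'a' @ 4: {1,2,5}  [accepting]
'b' @ 5: {3,4}
'a' @ 6: {1,2,5}  [accepting]
after full input: {1,2,5}  (accept=1 in)

Answer: ACCEPT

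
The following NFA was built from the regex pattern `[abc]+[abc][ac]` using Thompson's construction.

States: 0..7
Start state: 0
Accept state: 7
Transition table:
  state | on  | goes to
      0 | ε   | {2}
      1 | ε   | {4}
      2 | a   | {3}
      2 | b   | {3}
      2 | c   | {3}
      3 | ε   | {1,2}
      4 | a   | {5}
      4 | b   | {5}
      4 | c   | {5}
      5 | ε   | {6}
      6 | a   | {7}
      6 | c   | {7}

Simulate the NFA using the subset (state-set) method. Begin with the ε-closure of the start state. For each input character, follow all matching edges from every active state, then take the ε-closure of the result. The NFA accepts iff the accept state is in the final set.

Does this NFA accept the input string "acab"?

Answer: REJECT

Trace:
initial (ε-close {0}): {0,2}
'a' @ 1: {1,2,3,4}
'c' @ 2: {1,2,3,4,5,6}
'a' @ 3: {1,2,3,4,5,6,7}  (accept∈set)
'b' @ 4: {1,2,3,4,5,6}
end set {1,2,3,4,5,6} — state 7 not in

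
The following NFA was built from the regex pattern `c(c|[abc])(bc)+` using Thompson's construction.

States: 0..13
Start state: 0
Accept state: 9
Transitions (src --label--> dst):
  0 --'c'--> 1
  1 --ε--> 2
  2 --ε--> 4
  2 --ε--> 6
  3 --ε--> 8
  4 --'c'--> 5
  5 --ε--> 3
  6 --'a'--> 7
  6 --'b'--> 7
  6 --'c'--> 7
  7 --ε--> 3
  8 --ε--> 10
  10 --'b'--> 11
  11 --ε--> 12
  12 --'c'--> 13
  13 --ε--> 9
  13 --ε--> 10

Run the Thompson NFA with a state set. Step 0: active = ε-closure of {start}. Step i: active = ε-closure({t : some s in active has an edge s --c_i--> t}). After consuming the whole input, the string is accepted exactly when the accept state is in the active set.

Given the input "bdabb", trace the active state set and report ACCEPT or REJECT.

initial (ε-close {0}): {0}
'b' @ 1: {}  — state set empty
rest 'dabb' ignored (set empty)
after full input: {}  (accept=9 not in)

Answer: REJECT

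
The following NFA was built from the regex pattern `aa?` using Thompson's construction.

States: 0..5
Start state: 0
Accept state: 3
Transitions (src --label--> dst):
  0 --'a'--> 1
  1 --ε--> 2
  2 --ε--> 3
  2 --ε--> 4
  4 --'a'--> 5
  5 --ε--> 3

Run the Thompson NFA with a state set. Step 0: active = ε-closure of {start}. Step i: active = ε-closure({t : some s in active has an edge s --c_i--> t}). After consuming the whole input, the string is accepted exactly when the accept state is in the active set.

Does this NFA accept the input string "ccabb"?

Answer: REJECT

Derivation:
S₀ = ε-closure({0}) = {0}
'c' @ 1: {}  — state set empty
rest 'cabb' ignored (set empty)
end set {} — state 3 not in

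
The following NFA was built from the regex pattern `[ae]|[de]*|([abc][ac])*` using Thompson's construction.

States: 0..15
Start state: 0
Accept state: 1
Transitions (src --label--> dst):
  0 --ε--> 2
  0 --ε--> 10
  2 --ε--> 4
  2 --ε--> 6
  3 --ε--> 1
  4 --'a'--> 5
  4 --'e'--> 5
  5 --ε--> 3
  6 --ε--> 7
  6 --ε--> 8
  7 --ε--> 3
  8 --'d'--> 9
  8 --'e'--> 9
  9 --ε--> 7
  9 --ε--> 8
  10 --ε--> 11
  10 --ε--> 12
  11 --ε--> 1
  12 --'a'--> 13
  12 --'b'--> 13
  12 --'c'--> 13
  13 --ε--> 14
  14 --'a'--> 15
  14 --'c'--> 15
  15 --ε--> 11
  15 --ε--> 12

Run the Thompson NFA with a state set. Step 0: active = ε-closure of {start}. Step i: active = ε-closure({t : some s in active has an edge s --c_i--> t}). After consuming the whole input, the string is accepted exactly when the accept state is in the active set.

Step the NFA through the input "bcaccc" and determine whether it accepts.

initial (ε-close {0}): {0,1,2,3,4,6,7,8,10,11,12}
'b' @ 1: {13,14}
'c' @ 2: {1,11,12,15}  ✓accept
'a' @ 3: {13,14}
'c' @ 4: {1,11,12,15}  ✓accept
'c' @ 5: {13,14}
'c' @ 6: {1,11,12,15}  ✓accept
end set {1,11,12,15} — state 1 in

Answer: ACCEPT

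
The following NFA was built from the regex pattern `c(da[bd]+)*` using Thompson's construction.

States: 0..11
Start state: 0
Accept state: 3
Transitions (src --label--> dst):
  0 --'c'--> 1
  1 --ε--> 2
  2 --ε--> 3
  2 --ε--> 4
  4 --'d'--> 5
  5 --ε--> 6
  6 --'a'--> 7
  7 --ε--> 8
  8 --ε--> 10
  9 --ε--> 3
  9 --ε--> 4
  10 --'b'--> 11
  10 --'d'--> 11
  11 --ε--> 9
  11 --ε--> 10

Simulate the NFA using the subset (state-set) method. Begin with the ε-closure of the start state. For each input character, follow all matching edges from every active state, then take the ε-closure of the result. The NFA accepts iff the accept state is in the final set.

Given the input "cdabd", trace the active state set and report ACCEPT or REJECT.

Answer: ACCEPT

Trace:
initial (ε-close {0}): {0}
'c' @ 1: {1,2,3,4}  [accepting]
'd' @ 2: {5,6}
'a' @ 3: {7,8,10}
'b' @ 4: {3,4,9,10,11}  [accepting]
'd' @ 5: {3,4,5,6,9,10,11}  [accepting]
after full input: {3,4,5,6,9,10,11}  (accept=3 in)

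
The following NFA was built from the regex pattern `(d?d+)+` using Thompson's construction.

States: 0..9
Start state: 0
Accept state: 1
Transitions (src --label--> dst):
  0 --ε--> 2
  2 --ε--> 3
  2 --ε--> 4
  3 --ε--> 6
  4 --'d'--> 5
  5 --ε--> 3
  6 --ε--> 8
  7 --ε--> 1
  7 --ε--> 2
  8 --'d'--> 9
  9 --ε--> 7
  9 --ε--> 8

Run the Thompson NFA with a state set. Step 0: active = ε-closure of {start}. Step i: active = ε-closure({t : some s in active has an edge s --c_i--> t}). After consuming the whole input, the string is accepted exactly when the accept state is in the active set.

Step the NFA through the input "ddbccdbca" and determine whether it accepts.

start: ε-closure({0}) = {0,2,3,4,6,8}
'd' @ 1: {1,2,3,4,5,6,7,8,9}  [accepting]
'd' @ 2: {1,2,3,4,5,6,7,8,9}  [accepting]
'b' @ 3: {}  — state set empty
rest 'ccdbca' ignored (set empty)
final: {}; accept 1 not in set

Answer: REJECT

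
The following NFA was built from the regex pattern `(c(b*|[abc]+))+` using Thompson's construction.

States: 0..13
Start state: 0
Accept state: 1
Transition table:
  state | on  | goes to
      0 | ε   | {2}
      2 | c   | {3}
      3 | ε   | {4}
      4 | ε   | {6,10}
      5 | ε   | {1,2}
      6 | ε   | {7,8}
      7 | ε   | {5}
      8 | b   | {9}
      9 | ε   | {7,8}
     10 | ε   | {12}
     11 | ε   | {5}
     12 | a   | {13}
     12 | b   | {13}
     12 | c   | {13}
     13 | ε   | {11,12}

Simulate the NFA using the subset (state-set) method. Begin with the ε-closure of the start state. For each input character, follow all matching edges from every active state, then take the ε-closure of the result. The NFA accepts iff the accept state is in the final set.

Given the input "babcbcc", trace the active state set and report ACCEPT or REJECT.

Answer: REJECT

Steps:
start: ε-closure({0}) = {0,2}
'b' @ 1: {}  — dead — no transitions
rest 'abcbcc' ignored (set empty)
after full input: {}  (accept=1 not in)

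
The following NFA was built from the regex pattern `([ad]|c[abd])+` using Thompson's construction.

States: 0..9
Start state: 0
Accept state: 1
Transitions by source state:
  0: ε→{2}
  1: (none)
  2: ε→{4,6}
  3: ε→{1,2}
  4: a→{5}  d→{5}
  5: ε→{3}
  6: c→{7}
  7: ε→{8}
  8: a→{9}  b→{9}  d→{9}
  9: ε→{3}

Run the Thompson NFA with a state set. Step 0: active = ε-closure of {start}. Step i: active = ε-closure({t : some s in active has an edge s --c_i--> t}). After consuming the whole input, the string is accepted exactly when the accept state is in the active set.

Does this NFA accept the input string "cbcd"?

Answer: ACCEPT

Trace:
initial (ε-close {0}): {0,2,4,6}
'c' @ 1: {7,8}
'b' @ 2: {1,2,3,4,6,9}  (accept∈set)
'c' @ 3: {7,8}
'd' @ 4: {1,2,3,4,6,9}  (accept∈set)
after full input: {1,2,3,4,6,9}  (accept=1 in)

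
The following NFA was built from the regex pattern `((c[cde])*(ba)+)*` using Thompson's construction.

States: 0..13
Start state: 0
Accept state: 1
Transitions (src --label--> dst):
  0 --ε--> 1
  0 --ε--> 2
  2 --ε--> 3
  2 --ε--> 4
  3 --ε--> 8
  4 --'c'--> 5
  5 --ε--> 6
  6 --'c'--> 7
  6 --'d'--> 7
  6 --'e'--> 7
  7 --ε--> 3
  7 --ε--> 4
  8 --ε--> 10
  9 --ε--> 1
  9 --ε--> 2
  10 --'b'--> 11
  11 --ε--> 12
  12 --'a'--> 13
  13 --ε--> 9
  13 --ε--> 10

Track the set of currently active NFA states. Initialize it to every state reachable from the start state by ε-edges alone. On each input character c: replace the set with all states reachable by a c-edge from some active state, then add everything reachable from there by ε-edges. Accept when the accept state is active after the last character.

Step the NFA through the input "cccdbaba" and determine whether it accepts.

Answer: ACCEPT

Derivation:
initial (ε-close {0}): {0,1,2,3,4,8,10}
'c' @ 1: {5,6}
'c' @ 2: {3,4,7,8,10}
'c' @ 3: {5,6}
'd' @ 4: {3,4,7,8,10}
'b' @ 5: {11,12}
'a' @ 6: {1,2,3,4,8,9,10,13}  (accept∈set)
'b' @ 7: {11,12}
'a' @ 8: {1,2,3,4,8,9,10,13}  (accept∈set)
end set {1,2,3,4,8,9,10,13} — state 1 in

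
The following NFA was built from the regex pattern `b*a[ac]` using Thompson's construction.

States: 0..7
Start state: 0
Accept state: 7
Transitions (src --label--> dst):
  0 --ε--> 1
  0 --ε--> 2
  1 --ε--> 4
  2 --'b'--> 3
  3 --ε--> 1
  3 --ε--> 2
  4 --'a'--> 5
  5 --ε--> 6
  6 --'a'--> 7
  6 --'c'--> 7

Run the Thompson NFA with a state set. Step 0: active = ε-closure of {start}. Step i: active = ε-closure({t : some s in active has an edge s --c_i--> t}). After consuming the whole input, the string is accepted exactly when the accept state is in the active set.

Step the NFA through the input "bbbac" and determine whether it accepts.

start: ε-closure({0}) = {0,1,2,4}
'b' @ 1: {1,2,3,4}
'b' @ 2: {1,2,3,4}
'b' @ 3: {1,2,3,4}
'a' @ 4: {5,6}
'c' @ 5: {7}  (accept∈set)
after full input: {7}  (accept=7 in)

Answer: ACCEPT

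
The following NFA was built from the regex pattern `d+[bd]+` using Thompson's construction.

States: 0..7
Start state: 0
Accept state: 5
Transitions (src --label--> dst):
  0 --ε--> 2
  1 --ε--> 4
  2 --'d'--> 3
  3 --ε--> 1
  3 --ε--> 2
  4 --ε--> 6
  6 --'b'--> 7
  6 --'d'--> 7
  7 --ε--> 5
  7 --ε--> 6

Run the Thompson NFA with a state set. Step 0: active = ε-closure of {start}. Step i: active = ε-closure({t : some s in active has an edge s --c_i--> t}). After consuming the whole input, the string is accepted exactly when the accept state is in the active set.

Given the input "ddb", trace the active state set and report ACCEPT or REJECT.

Answer: ACCEPT

Trace:
start: ε-closure({0}) = {0,2}
'd' @ 1: {1,2,3,4,6}
'd' @ 2: {1,2,3,4,5,6,7}  ✓accept
'b' @ 3: {5,6,7}  ✓accept
final: {5,6,7}; accept 5 in set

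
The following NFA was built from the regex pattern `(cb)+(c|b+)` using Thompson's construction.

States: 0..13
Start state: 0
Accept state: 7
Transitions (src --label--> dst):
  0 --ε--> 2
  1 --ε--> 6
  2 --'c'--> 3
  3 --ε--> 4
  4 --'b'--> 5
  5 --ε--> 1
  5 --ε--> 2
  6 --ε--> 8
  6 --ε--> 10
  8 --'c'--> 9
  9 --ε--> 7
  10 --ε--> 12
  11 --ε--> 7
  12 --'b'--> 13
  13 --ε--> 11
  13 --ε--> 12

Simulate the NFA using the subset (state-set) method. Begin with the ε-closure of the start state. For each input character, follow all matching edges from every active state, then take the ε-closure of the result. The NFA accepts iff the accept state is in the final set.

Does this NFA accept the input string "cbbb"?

Answer: ACCEPT

Steps:
initial (ε-close {0}): {0,2}
'c' @ 1: {3,4}
'b' @ 2: {1,2,5,6,8,10,12}
'b' @ 3: {7,11,12,13}  ✓accept
'b' @ 4: {7,11,12,13}  ✓accept
final: {7,11,12,13}; accept 7 in set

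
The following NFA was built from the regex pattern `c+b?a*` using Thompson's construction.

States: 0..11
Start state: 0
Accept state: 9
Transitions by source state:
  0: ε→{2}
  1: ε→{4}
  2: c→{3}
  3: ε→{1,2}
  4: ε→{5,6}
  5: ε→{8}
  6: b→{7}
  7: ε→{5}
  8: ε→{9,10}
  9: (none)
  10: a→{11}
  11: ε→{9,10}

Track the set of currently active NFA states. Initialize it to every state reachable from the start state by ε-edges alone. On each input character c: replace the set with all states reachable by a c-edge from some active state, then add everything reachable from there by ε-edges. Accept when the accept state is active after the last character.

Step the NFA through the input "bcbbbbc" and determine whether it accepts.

S₀ = ε-closure({0}) = {0,2}
'b' @ 1: {}  — dead — no transitions
rest 'cbbbbc' ignored (set empty)
final: {}; accept 9 not in set

Answer: REJECT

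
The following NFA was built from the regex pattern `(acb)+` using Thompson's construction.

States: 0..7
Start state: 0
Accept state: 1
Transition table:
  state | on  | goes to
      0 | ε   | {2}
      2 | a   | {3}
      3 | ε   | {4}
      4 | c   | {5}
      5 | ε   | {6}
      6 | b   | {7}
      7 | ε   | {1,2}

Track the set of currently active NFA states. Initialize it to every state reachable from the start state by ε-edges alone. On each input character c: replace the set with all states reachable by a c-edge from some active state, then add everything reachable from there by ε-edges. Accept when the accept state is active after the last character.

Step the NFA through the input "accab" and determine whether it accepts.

Answer: REJECT

Derivation:
initial (ε-close {0}): {0,2}
'a' @ 1: {3,4}
'c' @ 2: {5,6}
'c' @ 3: {}  — state set empty
rest 'ab' ignored (set empty)
end set {} — state 1 not in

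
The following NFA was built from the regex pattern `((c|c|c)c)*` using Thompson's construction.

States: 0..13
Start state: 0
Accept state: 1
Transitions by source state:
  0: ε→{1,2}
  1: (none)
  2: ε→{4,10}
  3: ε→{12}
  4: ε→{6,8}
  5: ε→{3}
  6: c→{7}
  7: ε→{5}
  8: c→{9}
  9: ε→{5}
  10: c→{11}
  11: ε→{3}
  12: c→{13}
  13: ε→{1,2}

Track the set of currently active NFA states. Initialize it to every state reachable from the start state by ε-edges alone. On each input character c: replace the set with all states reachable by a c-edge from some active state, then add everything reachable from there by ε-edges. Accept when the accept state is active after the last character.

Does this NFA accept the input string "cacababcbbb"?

Answer: REJECT

Derivation:
S₀ = ε-closure({0}) = {0,1,2,4,6,8,10}
'c' @ 1: {3,5,7,9,11,12}
'a' @ 2: {}  — no active states
rest 'cababcbbb' ignored (set empty)
after full input: {}  (accept=1 not in)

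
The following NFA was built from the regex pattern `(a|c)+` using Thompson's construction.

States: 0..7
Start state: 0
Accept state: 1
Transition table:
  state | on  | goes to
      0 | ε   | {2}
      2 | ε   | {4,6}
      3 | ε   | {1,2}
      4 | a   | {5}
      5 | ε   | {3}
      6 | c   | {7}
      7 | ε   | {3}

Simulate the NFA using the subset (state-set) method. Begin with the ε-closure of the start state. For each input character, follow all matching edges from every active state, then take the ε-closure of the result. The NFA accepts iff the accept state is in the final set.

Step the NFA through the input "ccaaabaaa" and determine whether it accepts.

Answer: REJECT

Derivation:
S₀ = ε-closure({0}) = {0,2,4,6}
'c' @ 1: {1,2,3,4,6,7}  (accept∈set)
'c' @ 2: {1,2,3,4,6,7}  (accept∈set)
'a' @ 3: {1,2,3,4,5,6}  (accept∈set)
'a' @ 4: {1,2,3,4,5,6}  (accept∈set)
'a' @ 5: {1,2,3,4,5,6}  (accept∈set)
'b' @ 6: {}  — no active states
rest 'aaa' ignored (set empty)
after full input: {}  (accept=1 not in)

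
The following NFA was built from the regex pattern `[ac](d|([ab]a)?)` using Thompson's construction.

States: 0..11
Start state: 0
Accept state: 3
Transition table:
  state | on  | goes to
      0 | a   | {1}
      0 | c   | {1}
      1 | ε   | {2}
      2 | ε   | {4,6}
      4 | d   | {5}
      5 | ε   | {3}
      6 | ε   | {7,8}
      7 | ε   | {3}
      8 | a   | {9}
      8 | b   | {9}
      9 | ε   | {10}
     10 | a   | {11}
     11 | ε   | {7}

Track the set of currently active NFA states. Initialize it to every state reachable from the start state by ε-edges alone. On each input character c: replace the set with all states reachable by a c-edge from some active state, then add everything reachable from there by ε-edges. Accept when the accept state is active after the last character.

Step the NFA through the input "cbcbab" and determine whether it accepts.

Answer: REJECT

Derivation:
start: ε-closure({0}) = {0}
'c' @ 1: {1,2,3,4,6,7,8}  (accept∈set)
'b' @ 2: {9,10}
'c' @ 3: {}  — no active states
rest 'bab' ignored (set empty)
final: {}; accept 3 not in set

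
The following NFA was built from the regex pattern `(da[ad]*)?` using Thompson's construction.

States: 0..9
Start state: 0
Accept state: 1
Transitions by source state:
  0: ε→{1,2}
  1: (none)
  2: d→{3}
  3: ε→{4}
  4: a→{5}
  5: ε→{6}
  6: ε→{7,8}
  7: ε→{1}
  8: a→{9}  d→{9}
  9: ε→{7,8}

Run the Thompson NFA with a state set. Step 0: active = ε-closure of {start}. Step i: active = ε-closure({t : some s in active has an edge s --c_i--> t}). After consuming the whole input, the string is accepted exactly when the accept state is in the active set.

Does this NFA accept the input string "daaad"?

start: ε-closure({0}) = {0,1,2}
'd' @ 1: {3,4}
'a' @ 2: {1,5,6,7,8}  (accept∈set)
'a' @ 3: {1,7,8,9}  (accept∈set)
'a' @ 4: {1,7,8,9}  (accept∈set)
'd' @ 5: {1,7,8,9}  (accept∈set)
after full input: {1,7,8,9}  (accept=1 in)

Answer: ACCEPT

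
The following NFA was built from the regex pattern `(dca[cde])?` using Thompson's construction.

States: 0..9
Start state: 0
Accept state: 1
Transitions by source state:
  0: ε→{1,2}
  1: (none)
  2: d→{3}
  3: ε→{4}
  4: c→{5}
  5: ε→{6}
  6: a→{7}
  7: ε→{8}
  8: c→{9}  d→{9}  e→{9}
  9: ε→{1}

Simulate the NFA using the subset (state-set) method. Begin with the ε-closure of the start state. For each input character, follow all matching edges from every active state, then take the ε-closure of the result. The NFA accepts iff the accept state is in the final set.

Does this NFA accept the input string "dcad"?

Answer: ACCEPT

Trace:
start: ε-closure({0}) = {0,1,2}
'd' @ 1: {3,4}
'c' @ 2: {5,6}
'a' @ 3: {7,8}
'd' @ 4: {1,9}  ✓accept
end set {1,9} — state 1 in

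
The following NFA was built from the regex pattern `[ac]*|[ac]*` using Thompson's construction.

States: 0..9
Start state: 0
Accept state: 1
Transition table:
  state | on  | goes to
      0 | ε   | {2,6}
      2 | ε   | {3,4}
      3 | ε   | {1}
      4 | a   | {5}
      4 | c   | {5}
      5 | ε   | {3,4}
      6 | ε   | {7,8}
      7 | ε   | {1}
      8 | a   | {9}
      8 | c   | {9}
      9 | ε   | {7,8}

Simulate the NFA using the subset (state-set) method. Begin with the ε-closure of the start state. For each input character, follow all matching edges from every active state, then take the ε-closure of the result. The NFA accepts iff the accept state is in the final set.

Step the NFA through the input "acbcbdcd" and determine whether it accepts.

Answer: REJECT

Steps:
initial (ε-close {0}): {0,1,2,3,4,6,7,8}
'a' @ 1: {1,3,4,5,7,8,9}  (accept∈set)
'c' @ 2: {1,3,4,5,7,8,9}  (accept∈set)
'b' @ 3: {}  — state set empty
rest 'cbdcd' ignored (set empty)
after full input: {}  (accept=1 not in)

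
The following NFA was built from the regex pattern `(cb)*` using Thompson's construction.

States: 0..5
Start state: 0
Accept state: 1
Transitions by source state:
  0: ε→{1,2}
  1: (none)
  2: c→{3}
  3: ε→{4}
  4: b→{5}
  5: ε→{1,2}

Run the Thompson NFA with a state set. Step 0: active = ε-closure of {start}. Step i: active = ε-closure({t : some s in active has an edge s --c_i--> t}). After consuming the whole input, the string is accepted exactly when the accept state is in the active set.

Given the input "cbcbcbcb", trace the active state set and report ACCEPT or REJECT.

Answer: ACCEPT

Steps:
start: ε-closure({0}) = {0,1,2}
'c' @ 1: {3,4}
'b' @ 2: {1,2,5}  ✓accept
'c' @ 3: {3,4}
'b' @ 4: {1,2,5}  ✓accept
'c' @ 5: {3,4}
'b' @ 6: {1,2,5}  ✓accept
'c' @ 7: {3,4}
'b' @ 8: {1,2,5}  ✓accept
end set {1,2,5} — state 1 in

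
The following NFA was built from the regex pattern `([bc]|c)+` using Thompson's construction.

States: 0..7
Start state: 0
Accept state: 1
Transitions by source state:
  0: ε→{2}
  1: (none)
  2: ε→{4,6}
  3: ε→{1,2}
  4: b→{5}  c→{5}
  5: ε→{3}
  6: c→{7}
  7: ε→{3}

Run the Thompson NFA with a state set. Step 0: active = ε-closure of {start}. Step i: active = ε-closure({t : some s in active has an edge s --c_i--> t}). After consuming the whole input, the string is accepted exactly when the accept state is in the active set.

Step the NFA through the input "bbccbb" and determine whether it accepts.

Answer: ACCEPT

Trace:
start: ε-closure({0}) = {0,2,4,6}
'b' @ 1: {1,2,3,4,5,6}  ✓accept
'b' @ 2: {1,2,3,4,5,6}  ✓accept
'c' @ 3: {1,2,3,4,5,6,7}  ✓accept
'c' @ 4: {1,2,3,4,5,6,7}  ✓accept
'b' @ 5: {1,2,3,4,5,6}  ✓accept
'b' @ 6: {1,2,3,4,5,6}  ✓accept
after full input: {1,2,3,4,5,6}  (accept=1 in)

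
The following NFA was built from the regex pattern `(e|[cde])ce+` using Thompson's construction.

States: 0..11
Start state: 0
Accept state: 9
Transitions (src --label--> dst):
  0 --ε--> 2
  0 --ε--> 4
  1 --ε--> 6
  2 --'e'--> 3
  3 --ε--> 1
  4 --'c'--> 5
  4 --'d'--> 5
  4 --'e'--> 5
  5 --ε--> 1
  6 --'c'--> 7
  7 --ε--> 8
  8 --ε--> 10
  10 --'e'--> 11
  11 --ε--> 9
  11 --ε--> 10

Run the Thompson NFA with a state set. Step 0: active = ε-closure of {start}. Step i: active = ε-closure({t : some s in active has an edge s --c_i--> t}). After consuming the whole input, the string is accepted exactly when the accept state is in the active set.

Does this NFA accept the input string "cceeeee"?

initial (ε-close {0}): {0,2,4}
'c' @ 1: {1,5,6}
'c' @ 2: {7,8,10}
'e' @ 3: {9,10,11}  (accept∈set)
'e' @ 4: {9,10,11}  (accept∈set)
'e' @ 5: {9,10,11}  (accept∈set)
'e' @ 6: {9,10,11}  (accept∈set)
'e' @ 7: {9,10,11}  (accept∈set)
final: {9,10,11}; accept 9 in set

Answer: ACCEPT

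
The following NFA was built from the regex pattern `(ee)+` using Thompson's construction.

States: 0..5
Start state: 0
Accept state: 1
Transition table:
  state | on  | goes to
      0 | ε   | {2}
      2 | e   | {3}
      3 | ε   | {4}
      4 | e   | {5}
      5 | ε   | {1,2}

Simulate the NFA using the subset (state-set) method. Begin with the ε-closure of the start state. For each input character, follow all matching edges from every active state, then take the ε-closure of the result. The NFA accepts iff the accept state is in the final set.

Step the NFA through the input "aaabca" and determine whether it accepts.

Answer: REJECT

Derivation:
S₀ = ε-closure({0}) = {0,2}
'a' @ 1: {}  — no active states
rest 'aabca' ignored (set empty)
final: {}; accept 1 not in set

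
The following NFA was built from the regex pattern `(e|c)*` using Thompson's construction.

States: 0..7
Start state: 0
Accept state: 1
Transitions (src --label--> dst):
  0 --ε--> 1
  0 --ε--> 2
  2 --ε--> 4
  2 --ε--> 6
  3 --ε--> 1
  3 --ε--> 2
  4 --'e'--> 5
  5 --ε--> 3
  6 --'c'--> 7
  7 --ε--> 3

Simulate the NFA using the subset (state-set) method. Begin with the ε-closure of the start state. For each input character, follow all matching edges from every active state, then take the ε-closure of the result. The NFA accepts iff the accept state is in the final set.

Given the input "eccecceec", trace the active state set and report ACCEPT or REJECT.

start: ε-closure({0}) = {0,1,2,4,6}
'e' @ 1: {1,2,3,4,5,6}  (accept∈set)
'c' @ 2: {1,2,3,4,6,7}  (accept∈set)
'c' @ 3: {1,2,3,4,6,7}  (accept∈set)
'e' @ 4: {1,2,3,4,5,6}  (accept∈set)
'c' @ 5: {1,2,3,4,6,7}  (accept∈set)
'c' @ 6: {1,2,3,4,6,7}  (accept∈set)
'e' @ 7: {1,2,3,4,5,6}  (accept∈set)
'e' @ 8: {1,2,3,4,5,6}  (accept∈set)
'c' @ 9: {1,2,3,4,6,7}  (accept∈set)
end set {1,2,3,4,6,7} — state 1 in

Answer: ACCEPT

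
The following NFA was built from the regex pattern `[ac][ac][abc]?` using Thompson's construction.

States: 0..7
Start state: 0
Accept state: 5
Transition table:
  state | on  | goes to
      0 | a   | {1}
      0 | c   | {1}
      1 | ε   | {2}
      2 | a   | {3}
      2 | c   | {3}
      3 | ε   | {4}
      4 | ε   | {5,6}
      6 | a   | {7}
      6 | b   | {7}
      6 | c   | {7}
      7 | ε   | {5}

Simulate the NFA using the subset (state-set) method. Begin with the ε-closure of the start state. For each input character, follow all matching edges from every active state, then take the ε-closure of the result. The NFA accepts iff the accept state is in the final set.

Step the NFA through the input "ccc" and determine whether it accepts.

S₀ = ε-closure({0}) = {0}
'c' @ 1: {1,2}
'c' @ 2: {3,4,5,6}  [accepting]
'c' @ 3: {5,7}  [accepting]
end set {5,7} — state 5 in

Answer: ACCEPT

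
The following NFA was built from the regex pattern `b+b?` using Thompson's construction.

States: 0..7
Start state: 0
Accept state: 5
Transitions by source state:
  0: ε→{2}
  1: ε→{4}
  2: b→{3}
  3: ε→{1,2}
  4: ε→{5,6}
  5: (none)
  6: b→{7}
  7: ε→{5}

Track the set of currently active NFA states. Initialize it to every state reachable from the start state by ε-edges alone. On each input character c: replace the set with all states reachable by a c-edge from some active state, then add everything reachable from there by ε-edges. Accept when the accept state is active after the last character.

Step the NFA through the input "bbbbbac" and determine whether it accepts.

initial (ε-close {0}): {0,2}
'b' @ 1: {1,2,3,4,5,6}  (accept∈set)
'b' @ 2: {1,2,3,4,5,6,7}  (accept∈set)
'b' @ 3: {1,2,3,4,5,6,7}  (accept∈set)
'b' @ 4: {1,2,3,4,5,6,7}  (accept∈set)
'b' @ 5: {1,2,3,4,5,6,7}  (accept∈set)
'a' @ 6: {}  — state set empty
rest 'c' ignored (set empty)
end set {} — state 5 not in

Answer: REJECT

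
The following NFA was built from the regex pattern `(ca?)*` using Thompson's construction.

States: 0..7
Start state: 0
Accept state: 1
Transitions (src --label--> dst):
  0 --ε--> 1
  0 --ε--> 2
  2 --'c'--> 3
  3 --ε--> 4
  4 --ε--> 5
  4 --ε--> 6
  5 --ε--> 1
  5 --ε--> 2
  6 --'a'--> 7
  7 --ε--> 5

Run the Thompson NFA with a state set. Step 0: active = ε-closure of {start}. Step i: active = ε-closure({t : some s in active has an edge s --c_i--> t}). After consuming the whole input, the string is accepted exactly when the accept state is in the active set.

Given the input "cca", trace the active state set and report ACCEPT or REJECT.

Answer: ACCEPT

Derivation:
initial (ε-close {0}): {0,1,2}
'c' @ 1: {1,2,3,4,5,6}  ✓accept
'c' @ 2: {1,2,3,4,5,6}  ✓accept
'a' @ 3: {1,2,5,7}  ✓accept
final: {1,2,5,7}; accept 1 in set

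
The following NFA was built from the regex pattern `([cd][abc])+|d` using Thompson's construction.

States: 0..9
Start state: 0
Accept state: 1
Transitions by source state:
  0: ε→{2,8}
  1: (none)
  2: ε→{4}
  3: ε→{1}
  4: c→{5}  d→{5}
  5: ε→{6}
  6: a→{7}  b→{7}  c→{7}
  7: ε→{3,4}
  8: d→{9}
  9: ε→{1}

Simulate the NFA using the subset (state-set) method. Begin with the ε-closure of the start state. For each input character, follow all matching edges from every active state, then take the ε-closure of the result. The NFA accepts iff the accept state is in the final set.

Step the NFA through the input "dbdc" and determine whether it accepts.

Answer: ACCEPT

Steps:
start: ε-closure({0}) = {0,2,4,8}
'd' @ 1: {1,5,6,9}  [accepting]
'b' @ 2: {1,3,4,7}  [accepting]
'd' @ 3: {5,6}
'c' @ 4: {1,3,4,7}  [accepting]
end set {1,3,4,7} — state 1 in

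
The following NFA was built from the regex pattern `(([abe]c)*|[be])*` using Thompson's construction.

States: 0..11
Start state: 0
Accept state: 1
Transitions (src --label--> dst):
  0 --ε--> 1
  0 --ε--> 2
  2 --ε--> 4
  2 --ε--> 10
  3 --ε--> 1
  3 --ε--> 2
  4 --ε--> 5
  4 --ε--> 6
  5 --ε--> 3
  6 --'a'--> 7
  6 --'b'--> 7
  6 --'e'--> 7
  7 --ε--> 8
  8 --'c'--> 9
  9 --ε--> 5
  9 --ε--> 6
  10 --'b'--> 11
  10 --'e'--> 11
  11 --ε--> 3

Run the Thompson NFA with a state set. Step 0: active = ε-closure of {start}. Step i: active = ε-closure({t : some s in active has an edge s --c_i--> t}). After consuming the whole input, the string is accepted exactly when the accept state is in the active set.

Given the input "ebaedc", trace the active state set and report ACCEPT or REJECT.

Answer: REJECT

Derivation:
start: ε-closure({0}) = {0,1,2,3,4,5,6,10}
'e' @ 1: {1,2,3,4,5,6,7,8,10,11}  ✓accept
'b' @ 2: {1,2,3,4,5,6,7,8,10,11}  ✓accept
'a' @ 3: {7,8}
'e' @ 4: {}  — no active states
rest 'dc' ignored (set empty)
after full input: {}  (accept=1 not in)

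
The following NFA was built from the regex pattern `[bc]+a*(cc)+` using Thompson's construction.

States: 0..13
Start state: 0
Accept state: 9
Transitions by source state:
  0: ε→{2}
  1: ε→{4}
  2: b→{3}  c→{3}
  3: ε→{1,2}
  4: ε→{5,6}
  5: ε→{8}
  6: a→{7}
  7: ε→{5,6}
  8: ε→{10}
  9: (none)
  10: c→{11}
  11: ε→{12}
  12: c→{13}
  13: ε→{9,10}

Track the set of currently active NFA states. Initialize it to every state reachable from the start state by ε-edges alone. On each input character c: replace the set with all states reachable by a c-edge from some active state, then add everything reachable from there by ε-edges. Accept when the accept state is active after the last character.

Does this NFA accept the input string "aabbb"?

Answer: REJECT

Derivation:
S₀ = ε-closure({0}) = {0,2}
'a' @ 1: {}  — dead — no transitions
rest 'abbb' ignored (set empty)
end set {} — state 9 not in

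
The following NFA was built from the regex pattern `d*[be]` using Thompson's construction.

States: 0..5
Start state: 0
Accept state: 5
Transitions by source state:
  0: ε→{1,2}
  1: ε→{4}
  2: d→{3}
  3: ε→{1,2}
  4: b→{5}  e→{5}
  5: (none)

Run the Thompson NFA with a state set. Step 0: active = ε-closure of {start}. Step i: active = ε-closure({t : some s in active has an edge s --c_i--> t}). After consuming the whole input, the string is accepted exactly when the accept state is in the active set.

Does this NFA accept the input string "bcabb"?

Answer: REJECT

Derivation:
start: ε-closure({0}) = {0,1,2,4}
'b' @ 1: {5}  [accepting]
'c' @ 2: {}  — dead — no transitions
rest 'abb' ignored (set empty)
end set {} — state 5 not in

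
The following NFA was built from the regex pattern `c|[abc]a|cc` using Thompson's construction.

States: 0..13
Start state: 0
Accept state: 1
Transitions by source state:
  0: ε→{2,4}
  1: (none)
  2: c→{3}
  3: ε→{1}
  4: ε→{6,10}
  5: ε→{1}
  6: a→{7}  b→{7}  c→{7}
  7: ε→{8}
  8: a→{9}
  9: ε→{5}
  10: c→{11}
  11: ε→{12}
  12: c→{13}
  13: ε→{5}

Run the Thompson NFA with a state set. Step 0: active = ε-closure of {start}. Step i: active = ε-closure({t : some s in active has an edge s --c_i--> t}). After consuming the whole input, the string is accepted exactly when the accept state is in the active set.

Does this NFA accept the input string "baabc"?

start: ε-closure({0}) = {0,2,4,6,10}
'b' @ 1: {7,8}
'a' @ 2: {1,5,9}  (accept∈set)
'a' @ 3: {}  — no active states
rest 'bc' ignored (set empty)
final: {}; accept 1 not in set

Answer: REJECT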